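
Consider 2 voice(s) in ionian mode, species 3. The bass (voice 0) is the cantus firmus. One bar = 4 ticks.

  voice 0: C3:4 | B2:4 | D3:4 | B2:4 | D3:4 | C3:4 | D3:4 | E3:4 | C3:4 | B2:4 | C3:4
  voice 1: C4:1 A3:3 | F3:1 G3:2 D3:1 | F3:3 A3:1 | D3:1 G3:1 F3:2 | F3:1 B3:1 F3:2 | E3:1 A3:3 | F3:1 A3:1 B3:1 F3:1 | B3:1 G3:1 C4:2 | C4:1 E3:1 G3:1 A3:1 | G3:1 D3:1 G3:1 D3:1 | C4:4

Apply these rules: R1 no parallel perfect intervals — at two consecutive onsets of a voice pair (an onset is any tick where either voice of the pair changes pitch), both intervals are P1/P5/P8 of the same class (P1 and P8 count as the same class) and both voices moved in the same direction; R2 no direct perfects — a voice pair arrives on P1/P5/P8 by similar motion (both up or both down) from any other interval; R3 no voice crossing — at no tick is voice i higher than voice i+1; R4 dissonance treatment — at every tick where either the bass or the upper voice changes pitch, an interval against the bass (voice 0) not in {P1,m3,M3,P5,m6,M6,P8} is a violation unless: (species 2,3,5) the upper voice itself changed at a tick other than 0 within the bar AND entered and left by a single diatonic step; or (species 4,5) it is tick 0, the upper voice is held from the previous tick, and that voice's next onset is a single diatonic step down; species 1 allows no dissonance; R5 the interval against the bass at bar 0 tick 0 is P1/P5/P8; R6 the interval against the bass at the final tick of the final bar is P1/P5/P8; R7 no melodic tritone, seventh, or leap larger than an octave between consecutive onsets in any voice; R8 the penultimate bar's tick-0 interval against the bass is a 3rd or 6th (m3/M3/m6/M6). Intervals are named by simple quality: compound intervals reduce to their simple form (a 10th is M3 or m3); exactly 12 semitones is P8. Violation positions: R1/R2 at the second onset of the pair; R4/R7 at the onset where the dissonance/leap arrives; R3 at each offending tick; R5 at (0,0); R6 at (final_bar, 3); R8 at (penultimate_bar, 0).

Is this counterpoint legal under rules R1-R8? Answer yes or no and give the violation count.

bar 0: v0=C3 v1=C4 (P8)
bar 1: v0=B2 v1=F3 (TT)
bar 2: v0=D3 v1=F3 (m3)
bar 3: v0=B2 v1=D3 (m3)
bar 4: v0=D3 v1=F3 (m3)
bar 5: v0=C3 v1=E3 (M3)
bar 6: v0=D3 v1=F3 (m3)
bar 7: v0=E3 v1=B3 (P5)
bar 8: v0=C3 v1=C4 (P8)
bar 9: v0=B2 v1=G3 (m6)
bar 10: v0=C3 v1=C4 (P8)
  R4 @ bar1.0: B2/F3 TT untreated
  R4 @ bar3.2: B2/F3 TT untreated
  R7 @ bar4.1: F3->B3 leap 6st
  R7 @ bar4.2: B3->F3 leap 6st
  R7 @ bar6.3: B3->F3 leap 6st
  R2 @ bar7.0: D3/F3 m3 -> E3/B3 P5 similar
  R7 @ bar7.0: F3->B3 leap 6st
  R2 @ bar10.0: B2/D3 m3 -> C3/C4 P8 similar
  R7 @ bar10.0: D3->C4 leap 10st

No (9 violations)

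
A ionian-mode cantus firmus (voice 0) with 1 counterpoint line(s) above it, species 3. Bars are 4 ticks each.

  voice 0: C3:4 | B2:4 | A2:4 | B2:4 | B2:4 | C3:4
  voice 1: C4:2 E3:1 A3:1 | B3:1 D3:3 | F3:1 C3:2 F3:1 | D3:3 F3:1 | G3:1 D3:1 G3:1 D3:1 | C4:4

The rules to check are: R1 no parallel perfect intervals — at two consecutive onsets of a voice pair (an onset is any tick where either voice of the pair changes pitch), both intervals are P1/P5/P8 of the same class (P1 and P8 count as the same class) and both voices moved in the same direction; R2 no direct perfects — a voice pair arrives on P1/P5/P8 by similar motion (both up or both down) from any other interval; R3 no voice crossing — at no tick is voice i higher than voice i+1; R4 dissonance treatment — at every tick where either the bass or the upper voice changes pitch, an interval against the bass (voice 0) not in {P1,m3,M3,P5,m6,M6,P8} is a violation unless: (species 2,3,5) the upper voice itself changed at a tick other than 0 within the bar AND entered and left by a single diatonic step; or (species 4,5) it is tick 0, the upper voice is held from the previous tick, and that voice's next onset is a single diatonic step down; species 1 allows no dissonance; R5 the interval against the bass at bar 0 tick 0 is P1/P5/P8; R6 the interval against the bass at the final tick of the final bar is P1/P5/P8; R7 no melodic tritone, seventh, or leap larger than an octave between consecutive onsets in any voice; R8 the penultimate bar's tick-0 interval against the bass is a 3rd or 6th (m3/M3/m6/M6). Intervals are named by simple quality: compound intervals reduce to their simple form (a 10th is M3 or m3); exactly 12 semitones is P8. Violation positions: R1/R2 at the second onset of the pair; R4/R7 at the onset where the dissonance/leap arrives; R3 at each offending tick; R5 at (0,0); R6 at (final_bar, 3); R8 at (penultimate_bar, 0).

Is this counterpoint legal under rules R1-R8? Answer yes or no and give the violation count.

bar 0: v0=C3 v1=C4 (P8)
bar 1: v0=B2 v1=B3 (P8)
bar 2: v0=A2 v1=F3 (m6)
bar 3: v0=B2 v1=D3 (m3)
bar 4: v0=B2 v1=G3 (m6)
bar 5: v0=C3 v1=C4 (P8)
  R4 @ bar3.3: B2/F3 TT untreated
  R2 @ bar5.0: B2/D3 m3 -> C3/C4 P8 similar
  R7 @ bar5.0: D3->C4 leap 10st

No (3 violations)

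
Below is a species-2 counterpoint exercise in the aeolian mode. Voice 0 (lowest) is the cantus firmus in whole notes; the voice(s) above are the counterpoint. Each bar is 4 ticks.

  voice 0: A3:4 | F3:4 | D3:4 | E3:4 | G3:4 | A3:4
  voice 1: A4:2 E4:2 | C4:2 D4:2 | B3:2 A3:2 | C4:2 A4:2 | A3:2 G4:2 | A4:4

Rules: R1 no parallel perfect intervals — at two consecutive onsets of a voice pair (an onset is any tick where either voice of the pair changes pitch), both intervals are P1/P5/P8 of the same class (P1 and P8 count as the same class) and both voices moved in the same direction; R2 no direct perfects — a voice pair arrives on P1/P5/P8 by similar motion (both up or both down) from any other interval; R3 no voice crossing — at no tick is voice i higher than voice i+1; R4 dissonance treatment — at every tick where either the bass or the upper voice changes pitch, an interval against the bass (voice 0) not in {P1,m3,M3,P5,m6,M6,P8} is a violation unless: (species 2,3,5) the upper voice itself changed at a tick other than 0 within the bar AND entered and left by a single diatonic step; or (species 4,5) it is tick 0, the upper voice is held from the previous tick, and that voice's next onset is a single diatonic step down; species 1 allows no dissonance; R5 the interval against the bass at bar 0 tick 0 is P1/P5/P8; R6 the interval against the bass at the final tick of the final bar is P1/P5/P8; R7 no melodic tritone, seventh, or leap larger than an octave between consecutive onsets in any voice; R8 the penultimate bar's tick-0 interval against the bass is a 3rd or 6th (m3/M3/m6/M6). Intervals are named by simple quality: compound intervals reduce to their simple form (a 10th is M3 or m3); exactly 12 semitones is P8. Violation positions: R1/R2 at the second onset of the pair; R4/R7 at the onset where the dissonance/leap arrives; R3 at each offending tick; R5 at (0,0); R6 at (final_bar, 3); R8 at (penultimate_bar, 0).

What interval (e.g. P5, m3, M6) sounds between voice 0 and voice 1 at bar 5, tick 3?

P8

voice 0=A3 voice 1=A4 -> P8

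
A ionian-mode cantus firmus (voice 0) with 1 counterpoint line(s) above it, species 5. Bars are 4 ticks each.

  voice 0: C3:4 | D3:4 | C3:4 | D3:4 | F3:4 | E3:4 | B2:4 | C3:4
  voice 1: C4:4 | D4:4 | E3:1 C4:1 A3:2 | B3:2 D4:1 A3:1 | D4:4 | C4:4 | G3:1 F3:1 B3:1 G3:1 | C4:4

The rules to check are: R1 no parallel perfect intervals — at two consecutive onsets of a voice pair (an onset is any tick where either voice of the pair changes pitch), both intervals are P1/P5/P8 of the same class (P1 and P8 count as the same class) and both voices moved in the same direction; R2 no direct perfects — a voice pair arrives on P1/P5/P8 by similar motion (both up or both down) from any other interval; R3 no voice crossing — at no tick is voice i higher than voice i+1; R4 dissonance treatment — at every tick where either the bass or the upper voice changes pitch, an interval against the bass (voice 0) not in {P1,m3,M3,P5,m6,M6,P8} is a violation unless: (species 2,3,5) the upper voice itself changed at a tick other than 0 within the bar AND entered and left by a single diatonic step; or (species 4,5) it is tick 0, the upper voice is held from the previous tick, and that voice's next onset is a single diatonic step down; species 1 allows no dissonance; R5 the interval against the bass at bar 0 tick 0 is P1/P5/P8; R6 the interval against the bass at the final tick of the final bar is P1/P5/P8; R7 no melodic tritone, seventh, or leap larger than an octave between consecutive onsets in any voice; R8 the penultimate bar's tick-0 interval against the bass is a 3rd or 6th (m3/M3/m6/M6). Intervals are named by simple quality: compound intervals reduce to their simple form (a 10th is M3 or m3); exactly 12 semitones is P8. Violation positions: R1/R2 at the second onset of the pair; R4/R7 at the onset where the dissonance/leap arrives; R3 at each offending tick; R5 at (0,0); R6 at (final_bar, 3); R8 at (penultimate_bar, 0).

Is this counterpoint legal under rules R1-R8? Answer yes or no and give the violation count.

bar 0: v0=C3 v1=C4 (P8)
bar 1: v0=D3 v1=D4 (P8)
bar 2: v0=C3 v1=E3 (M3)
bar 3: v0=D3 v1=B3 (M6)
bar 4: v0=F3 v1=D4 (M6)
bar 5: v0=E3 v1=C4 (m6)
bar 6: v0=B2 v1=G3 (m6)
bar 7: v0=C3 v1=C4 (P8)
  R1 @ bar1.0: C3/C4 P8 -> D3/D4 P8 similar
  R7 @ bar2.0: D4->E3 leap 10st
  R4 @ bar6.1: B2/F3 TT untreated
  R7 @ bar6.2: F3->B3 leap 6st
  R2 @ bar7.0: B2/G3 m6 -> C3/C4 P8 similar

No (5 violations)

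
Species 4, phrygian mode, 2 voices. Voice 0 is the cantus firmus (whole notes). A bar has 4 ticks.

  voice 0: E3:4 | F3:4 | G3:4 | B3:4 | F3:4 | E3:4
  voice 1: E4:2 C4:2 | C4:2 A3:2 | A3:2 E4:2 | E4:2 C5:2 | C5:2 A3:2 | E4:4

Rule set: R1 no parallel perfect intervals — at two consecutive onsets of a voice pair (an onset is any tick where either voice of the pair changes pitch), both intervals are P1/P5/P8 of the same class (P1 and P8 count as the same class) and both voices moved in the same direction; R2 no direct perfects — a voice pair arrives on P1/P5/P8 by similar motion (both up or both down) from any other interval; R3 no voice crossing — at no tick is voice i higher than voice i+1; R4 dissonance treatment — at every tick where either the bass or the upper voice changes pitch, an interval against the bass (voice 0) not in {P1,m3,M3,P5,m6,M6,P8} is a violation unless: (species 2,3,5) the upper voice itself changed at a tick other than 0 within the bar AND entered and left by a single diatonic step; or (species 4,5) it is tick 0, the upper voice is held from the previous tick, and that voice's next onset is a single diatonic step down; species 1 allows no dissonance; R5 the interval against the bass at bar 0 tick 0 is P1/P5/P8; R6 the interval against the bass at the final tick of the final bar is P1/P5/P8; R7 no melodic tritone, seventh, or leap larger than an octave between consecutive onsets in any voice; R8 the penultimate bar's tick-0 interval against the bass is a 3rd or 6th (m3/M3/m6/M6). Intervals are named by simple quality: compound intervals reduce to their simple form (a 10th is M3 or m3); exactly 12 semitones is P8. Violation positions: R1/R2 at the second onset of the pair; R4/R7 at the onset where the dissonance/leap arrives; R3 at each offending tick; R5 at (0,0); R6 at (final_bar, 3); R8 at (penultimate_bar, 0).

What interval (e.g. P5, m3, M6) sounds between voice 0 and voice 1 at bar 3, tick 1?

P4

voice 0=B3 voice 1=E4 -> P4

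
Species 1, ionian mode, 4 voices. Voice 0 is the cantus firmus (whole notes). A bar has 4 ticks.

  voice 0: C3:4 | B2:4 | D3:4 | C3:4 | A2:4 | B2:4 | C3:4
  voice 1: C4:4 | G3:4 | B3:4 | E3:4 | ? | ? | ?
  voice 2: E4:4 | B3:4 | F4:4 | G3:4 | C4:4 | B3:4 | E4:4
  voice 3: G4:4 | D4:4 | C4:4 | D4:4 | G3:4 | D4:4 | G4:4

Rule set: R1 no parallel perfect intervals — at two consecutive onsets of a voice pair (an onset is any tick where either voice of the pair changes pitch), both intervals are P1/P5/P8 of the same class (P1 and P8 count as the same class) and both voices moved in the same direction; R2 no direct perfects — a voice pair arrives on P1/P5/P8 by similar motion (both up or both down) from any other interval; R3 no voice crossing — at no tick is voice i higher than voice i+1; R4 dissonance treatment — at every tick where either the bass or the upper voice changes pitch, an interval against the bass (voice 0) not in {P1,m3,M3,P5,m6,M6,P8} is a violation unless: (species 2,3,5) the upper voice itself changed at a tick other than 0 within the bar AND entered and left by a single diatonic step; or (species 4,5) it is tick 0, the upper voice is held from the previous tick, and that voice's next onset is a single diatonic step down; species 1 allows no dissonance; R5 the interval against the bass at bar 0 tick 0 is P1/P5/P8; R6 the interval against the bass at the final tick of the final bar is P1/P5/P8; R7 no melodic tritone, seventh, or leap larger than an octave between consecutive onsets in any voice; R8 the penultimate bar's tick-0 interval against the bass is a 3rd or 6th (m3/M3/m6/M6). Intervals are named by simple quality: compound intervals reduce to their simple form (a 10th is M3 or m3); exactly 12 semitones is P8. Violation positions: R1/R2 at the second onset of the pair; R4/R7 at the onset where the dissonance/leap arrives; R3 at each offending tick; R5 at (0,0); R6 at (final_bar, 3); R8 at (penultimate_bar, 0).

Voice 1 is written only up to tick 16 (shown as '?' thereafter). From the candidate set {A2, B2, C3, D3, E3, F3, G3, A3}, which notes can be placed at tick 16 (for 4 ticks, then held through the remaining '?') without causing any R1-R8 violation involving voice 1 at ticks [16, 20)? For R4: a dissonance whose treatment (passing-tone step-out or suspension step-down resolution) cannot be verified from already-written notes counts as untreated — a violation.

A2: violates R2
B2: violates R4
C3: violates R2
D3: violates R4
E3: legal
F3: violates R2
G3: violates R4
A3: legal

{A3, E3}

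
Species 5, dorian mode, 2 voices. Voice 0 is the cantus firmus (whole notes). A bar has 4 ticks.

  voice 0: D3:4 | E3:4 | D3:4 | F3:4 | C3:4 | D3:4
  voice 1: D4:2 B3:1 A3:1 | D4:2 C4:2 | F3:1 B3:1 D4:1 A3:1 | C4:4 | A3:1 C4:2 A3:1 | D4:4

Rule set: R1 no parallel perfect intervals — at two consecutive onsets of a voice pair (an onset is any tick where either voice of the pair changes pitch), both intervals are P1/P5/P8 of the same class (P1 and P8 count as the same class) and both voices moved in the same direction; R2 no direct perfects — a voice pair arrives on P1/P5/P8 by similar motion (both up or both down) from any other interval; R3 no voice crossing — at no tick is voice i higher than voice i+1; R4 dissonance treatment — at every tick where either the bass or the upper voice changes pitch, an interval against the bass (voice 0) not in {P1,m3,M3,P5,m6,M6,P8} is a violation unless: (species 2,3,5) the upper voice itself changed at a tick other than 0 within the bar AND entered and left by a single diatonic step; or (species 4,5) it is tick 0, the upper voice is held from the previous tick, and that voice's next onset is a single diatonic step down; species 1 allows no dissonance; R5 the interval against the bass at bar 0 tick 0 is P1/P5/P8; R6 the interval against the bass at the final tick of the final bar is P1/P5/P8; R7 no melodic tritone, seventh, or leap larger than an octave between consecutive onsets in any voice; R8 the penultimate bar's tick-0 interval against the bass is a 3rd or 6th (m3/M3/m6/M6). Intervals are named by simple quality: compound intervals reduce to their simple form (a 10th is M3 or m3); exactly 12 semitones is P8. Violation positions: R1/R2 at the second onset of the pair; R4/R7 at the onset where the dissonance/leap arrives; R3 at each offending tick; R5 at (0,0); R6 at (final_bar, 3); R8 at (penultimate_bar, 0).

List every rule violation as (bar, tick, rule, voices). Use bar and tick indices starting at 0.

(1, 0, R4, (0, 1))
(2, 1, R7, (1,))
(3, 0, R1, (0, 1))
(5, 0, R2, (0, 1))

bar 0: v0=D3 v1=D4 downbeat P8
bar 1: v0=E3 v1=D4 downbeat m7
bar 2: v0=D3 v1=F3 downbeat m3
bar 3: v0=F3 v1=C4 downbeat P5
bar 4: v0=C3 v1=A3 downbeat M6
bar 5: v0=D3 v1=D4 downbeat P8
  -> R4 @ bar 1 tick 0 v(0, 1): E3/D4 m7 untreated
  -> R7 @ bar 2 tick 1 v(1,): F3->B3 leap 6st
  -> R1 @ bar 3 tick 0 v(0, 1): D3/A3 P5 -> F3/C4 P5 similar
  -> R2 @ bar 5 tick 0 v(0, 1): C3/A3 M6 -> D3/D4 P8 similar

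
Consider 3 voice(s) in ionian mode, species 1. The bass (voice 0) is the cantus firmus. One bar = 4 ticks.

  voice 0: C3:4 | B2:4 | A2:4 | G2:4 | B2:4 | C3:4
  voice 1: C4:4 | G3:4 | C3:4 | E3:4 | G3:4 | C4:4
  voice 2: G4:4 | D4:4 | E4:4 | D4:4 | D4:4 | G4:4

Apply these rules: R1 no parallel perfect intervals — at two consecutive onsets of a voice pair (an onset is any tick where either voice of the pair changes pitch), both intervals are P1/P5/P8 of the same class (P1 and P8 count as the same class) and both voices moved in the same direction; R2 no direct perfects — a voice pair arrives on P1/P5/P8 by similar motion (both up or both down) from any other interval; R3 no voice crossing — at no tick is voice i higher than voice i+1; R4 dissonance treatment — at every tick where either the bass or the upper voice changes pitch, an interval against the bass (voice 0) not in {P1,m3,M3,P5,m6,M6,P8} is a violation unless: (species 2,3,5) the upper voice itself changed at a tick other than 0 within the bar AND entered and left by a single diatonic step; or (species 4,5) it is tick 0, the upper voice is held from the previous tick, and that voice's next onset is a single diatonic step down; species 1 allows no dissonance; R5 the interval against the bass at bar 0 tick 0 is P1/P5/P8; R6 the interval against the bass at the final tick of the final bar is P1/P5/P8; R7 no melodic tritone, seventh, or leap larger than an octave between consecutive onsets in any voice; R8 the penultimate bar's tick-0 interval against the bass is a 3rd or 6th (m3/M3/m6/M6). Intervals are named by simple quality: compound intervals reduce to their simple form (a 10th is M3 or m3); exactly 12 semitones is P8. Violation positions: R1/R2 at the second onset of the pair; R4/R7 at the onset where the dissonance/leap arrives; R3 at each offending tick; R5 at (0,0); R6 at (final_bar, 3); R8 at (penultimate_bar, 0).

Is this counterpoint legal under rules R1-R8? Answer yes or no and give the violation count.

bar 0: v0=C3 v1=C4 v2=G4 (P5)
bar 1: v0=B2 v1=G3 v2=D4 (m3)
bar 2: v0=A2 v1=C3 v2=E4 (P5)
bar 3: v0=G2 v1=E3 v2=D4 (P5)
bar 4: v0=B2 v1=G3 v2=D4 (m3)
bar 5: v0=C3 v1=C4 v2=G4 (P5)
  R1 @ bar1.0: C4/G4 P5 -> G3/D4 P5 similar
  R1 @ bar3.0: A2/E4 P5 -> G2/D4 P5 similar
  R1 @ bar5.0: G3/D4 P5 -> C4/G4 P5 similar
  R2 @ bar5.0: B2/G3 m6 -> C3/C4 P8 similar
  R2 @ bar5.0: B2/D4 m3 -> C3/G4 P5 similar

No (5 violations)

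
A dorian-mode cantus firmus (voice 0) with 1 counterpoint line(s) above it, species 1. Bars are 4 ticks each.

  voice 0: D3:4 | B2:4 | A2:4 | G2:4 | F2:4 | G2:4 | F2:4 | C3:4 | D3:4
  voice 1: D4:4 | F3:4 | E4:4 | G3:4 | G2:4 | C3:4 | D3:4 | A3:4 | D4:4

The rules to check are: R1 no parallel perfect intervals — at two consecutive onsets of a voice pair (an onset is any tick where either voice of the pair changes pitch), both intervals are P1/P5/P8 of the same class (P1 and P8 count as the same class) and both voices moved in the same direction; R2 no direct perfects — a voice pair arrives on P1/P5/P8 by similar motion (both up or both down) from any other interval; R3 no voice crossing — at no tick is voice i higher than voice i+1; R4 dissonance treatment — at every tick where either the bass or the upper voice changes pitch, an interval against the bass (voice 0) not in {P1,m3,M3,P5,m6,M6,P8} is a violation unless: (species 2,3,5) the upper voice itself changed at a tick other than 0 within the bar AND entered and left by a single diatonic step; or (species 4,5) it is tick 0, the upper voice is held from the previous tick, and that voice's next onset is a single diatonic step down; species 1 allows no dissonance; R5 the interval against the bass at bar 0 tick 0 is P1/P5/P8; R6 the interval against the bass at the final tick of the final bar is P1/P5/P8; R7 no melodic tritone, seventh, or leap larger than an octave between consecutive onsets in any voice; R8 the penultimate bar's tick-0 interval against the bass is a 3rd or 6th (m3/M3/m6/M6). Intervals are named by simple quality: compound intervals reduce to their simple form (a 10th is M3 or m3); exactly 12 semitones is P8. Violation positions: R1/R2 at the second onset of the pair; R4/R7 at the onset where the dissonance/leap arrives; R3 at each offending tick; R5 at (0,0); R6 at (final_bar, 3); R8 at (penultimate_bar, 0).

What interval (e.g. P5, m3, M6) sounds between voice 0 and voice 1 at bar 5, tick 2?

voice 0=G2 voice 1=C3 -> P4

P4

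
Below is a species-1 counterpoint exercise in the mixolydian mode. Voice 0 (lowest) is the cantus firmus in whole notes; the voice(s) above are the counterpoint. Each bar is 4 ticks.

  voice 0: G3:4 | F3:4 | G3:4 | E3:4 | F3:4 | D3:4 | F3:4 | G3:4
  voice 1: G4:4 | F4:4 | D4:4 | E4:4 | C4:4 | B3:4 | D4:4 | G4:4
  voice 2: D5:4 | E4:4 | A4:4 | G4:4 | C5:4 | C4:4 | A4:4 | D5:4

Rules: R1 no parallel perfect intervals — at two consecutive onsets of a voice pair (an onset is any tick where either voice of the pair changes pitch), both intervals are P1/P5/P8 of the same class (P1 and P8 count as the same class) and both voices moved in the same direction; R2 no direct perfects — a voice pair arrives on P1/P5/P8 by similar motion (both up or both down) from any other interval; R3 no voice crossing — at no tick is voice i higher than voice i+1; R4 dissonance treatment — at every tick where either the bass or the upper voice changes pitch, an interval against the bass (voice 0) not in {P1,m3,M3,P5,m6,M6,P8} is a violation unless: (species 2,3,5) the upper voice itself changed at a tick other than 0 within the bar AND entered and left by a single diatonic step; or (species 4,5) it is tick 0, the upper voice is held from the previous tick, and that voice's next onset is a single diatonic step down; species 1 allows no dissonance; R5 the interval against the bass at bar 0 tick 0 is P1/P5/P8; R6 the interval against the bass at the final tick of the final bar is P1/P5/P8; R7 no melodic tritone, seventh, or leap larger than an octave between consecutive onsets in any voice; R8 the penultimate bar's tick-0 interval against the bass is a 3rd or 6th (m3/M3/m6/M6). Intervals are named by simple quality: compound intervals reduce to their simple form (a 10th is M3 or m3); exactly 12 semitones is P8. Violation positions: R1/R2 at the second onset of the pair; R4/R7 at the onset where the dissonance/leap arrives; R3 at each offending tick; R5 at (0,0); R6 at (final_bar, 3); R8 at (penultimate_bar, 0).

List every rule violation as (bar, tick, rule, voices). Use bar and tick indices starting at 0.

bar 0: v0=G3 v1=G4 v2=D5 downbeat P5
bar 1: v0=F3 v1=F4 v2=E4 downbeat M7
bar 2: v0=G3 v1=D4 v2=A4 downbeat M2
bar 3: v0=E3 v1=E4 v2=G4 downbeat m3
bar 4: v0=F3 v1=C4 v2=C5 downbeat P5
bar 5: v0=D3 v1=B3 v2=C4 downbeat m7
bar 6: v0=F3 v1=D4 v2=A4 downbeat M3
bar 7: v0=G3 v1=G4 v2=D5 downbeat P5
  -> R1 @ bar 1 tick 0 v(0, 1): G3/G4 P8 -> F3/F4 P8 similar
  -> R3 @ bar 1 tick 0 v(1, 2): F4 above E4
  -> R4 @ bar 1 tick 0 v(0, 2): F3/E4 M7 untreated
  -> R7 @ bar 1 tick 0 v(2,): D5->E4 leap 10st
  -> R3 @ bar 1 tick 1 v(1, 2): F4 above E4
  -> R3 @ bar 1 tick 2 v(1, 2): F4 above E4
  -> R3 @ bar 1 tick 3 v(1, 2): F4 above E4
  -> R4 @ bar 2 tick 0 v(0, 2): G3/A4 M2 untreated
  -> R2 @ bar 4 tick 0 v(0, 2): E3/G4 m3 -> F3/C5 P5 similar
  -> R4 @ bar 5 tick 0 v(0, 2): D3/C4 m7 untreated
  -> R2 @ bar 6 tick 0 v(1, 2): B3/C4 m2 -> D4/A4 P5 similar
  -> R1 @ bar 7 tick 0 v(1, 2): D4/A4 P5 -> G4/D5 P5 similar
  -> R2 @ bar 7 tick 0 v(0, 1): F3/D4 M6 -> G3/G4 P8 similar
  -> R2 @ bar 7 tick 0 v(0, 2): F3/A4 M3 -> G3/D5 P5 similar

(1, 0, R1, (0, 1))
(1, 0, R3, (1, 2))
(1, 0, R4, (0, 2))
(1, 0, R7, (2,))
(1, 1, R3, (1, 2))
(1, 2, R3, (1, 2))
(1, 3, R3, (1, 2))
(2, 0, R4, (0, 2))
(4, 0, R2, (0, 2))
(5, 0, R4, (0, 2))
(6, 0, R2, (1, 2))
(7, 0, R1, (1, 2))
(7, 0, R2, (0, 1))
(7, 0, R2, (0, 2))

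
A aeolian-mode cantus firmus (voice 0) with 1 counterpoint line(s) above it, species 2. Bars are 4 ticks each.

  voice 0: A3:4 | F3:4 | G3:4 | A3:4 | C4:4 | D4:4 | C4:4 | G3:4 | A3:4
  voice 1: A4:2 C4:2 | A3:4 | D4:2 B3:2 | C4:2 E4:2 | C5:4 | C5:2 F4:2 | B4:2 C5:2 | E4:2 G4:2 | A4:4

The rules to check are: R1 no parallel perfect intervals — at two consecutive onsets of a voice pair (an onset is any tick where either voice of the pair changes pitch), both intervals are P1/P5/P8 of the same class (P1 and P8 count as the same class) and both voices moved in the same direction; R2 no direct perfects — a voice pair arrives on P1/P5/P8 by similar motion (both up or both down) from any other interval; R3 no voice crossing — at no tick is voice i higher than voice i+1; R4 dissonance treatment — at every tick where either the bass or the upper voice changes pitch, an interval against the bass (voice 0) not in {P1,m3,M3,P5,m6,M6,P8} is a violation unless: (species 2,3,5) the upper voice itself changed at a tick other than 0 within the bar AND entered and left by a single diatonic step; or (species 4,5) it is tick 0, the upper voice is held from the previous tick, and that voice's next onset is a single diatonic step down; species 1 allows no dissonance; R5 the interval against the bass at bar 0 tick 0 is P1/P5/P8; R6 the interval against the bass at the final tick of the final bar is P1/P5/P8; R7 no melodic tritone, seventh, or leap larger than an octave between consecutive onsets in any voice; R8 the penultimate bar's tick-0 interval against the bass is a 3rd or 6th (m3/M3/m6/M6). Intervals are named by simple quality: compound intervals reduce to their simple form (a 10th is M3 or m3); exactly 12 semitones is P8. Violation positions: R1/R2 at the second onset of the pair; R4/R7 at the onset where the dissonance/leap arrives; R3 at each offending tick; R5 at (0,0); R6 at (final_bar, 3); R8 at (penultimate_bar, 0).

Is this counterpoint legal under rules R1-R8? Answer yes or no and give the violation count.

bar 0: v0=A3 v1=A4 (P8)
bar 1: v0=F3 v1=A3 (M3)
bar 2: v0=G3 v1=D4 (P5)
bar 3: v0=A3 v1=C4 (m3)
bar 4: v0=C4 v1=C5 (P8)
bar 5: v0=D4 v1=C5 (m7)
bar 6: v0=C4 v1=B4 (M7)
bar 7: v0=G3 v1=E4 (M6)
bar 8: v0=A3 v1=A4 (P8)
  R2 @ bar2.0: F3/A3 M3 -> G3/D4 P5 similar
  R2 @ bar4.0: A3/E4 P5 -> C4/C5 P8 similar
  R4 @ bar5.0: D4/C5 m7 untreated
  R4 @ bar6.0: C4/B4 M7 untreated
  R7 @ bar6.0: F4->B4 leap 6st
  R1 @ bar8.0: G3/G4 P8 -> A3/A4 P8 similar

No (6 violations)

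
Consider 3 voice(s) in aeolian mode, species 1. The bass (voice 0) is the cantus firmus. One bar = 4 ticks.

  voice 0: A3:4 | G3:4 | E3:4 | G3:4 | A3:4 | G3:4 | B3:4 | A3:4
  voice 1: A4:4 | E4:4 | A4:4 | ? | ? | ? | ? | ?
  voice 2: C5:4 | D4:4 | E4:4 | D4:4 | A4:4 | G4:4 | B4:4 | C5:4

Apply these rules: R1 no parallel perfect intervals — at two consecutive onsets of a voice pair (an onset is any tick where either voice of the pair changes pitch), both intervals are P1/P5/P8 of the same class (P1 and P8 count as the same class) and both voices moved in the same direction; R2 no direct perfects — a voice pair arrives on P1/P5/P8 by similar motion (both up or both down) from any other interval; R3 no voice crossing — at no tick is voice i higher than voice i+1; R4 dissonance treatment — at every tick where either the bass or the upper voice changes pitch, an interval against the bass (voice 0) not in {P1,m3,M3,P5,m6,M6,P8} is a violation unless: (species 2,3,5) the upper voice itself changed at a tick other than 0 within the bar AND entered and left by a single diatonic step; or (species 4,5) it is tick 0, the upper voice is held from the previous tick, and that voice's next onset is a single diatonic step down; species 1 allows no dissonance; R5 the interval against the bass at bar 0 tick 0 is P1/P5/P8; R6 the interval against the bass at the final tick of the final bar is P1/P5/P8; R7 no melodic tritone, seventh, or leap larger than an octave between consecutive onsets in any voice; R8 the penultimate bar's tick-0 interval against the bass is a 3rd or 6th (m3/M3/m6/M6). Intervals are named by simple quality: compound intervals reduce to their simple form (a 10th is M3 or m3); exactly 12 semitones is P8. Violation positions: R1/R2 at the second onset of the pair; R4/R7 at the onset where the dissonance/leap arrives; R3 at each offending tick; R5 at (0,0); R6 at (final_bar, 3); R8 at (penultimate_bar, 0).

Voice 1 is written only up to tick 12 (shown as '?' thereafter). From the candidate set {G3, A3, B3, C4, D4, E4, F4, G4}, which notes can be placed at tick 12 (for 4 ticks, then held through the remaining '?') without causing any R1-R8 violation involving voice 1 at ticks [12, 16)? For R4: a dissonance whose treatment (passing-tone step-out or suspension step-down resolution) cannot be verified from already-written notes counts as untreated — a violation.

G3: violates R2,R7
A3: violates R4
B3: violates R7
C4: violates R4
D4: violates R2
E4: violates R3
F4: violates R3,R4
G4: violates R3

{}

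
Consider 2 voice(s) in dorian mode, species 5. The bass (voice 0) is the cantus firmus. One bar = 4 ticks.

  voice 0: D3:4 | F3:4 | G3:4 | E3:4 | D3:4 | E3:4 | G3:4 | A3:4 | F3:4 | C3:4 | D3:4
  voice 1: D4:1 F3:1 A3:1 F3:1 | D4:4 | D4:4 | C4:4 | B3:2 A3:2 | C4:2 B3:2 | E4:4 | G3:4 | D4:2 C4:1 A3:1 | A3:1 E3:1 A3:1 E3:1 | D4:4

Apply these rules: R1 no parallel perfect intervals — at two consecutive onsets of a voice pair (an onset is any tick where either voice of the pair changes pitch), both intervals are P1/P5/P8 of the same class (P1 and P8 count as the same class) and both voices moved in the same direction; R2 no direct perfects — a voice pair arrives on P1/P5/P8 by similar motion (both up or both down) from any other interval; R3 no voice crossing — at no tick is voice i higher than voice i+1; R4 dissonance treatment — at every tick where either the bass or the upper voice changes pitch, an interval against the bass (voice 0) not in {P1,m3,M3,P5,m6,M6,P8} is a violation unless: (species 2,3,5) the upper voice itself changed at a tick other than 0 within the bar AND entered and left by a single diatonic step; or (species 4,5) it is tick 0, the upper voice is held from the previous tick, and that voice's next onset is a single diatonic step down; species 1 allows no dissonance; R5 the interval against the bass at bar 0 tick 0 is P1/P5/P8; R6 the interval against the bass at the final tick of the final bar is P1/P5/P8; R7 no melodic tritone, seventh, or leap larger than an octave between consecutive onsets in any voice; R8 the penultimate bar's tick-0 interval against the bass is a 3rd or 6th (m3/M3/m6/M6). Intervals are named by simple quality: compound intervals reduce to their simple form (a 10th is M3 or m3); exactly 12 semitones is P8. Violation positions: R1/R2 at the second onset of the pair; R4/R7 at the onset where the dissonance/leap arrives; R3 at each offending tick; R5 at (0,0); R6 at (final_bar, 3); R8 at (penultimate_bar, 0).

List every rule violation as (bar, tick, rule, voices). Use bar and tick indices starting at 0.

(7, 0, R3, (0, 1))
(7, 0, R4, (0, 1))
(7, 1, R3, (0, 1))
(7, 2, R3, (0, 1))
(7, 3, R3, (0, 1))
(10, 0, R2, (0, 1))
(10, 0, R7, (1,))

bar 0: v0=D3 v1=D4 downbeat P8
bar 1: v0=F3 v1=D4 downbeat M6
bar 2: v0=G3 v1=D4 downbeat P5
bar 3: v0=E3 v1=C4 downbeat m6
bar 4: v0=D3 v1=B3 downbeat M6
bar 5: v0=E3 v1=C4 downbeat m6
bar 6: v0=G3 v1=E4 downbeat M6
bar 7: v0=A3 v1=G3 downbeat M2
bar 8: v0=F3 v1=D4 downbeat M6
bar 9: v0=C3 v1=A3 downbeat M6
bar 10: v0=D3 v1=D4 downbeat P8
  -> R3 @ bar 7 tick 0 v(0, 1): A3 above G3
  -> R4 @ bar 7 tick 0 v(0, 1): A3/G3 M2 untreated
  -> R3 @ bar 7 tick 1 v(0, 1): A3 above G3
  -> R3 @ bar 7 tick 2 v(0, 1): A3 above G3
  -> R3 @ bar 7 tick 3 v(0, 1): A3 above G3
  -> R2 @ bar 10 tick 0 v(0, 1): C3/E3 M3 -> D3/D4 P8 similar
  -> R7 @ bar 10 tick 0 v(1,): E3->D4 leap 10st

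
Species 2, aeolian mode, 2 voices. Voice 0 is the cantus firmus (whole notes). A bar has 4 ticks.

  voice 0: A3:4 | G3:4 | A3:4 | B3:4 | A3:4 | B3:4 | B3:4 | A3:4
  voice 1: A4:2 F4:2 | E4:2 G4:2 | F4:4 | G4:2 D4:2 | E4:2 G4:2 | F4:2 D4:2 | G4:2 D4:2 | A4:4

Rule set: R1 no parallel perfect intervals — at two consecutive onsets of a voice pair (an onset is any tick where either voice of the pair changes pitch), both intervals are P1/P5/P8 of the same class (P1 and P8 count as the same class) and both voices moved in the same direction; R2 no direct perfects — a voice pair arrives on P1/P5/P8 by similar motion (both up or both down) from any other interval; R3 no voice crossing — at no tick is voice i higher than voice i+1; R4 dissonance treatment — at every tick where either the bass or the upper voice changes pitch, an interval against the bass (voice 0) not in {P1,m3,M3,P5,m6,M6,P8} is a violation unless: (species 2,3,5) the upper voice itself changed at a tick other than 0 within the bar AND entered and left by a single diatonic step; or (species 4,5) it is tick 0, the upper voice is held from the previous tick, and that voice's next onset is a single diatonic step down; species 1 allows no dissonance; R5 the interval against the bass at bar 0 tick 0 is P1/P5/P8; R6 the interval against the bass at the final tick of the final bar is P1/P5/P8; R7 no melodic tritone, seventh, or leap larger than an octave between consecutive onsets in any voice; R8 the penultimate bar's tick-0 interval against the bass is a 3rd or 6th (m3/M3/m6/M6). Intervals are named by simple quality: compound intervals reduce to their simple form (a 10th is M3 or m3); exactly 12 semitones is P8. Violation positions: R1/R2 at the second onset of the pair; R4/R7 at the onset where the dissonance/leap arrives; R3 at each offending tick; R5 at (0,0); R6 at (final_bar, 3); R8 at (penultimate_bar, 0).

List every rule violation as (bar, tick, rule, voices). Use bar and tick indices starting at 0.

bar 0: v0=A3 v1=A4 downbeat P8
bar 1: v0=G3 v1=E4 downbeat M6
bar 2: v0=A3 v1=F4 downbeat m6
bar 3: v0=B3 v1=G4 downbeat m6
bar 4: v0=A3 v1=E4 downbeat P5
bar 5: v0=B3 v1=F4 downbeat TT
bar 6: v0=B3 v1=G4 downbeat m6
bar 7: v0=A3 v1=A4 downbeat P8
  -> R4 @ bar 4 tick 2 v(0, 1): A3/G4 m7 untreated
  -> R4 @ bar 5 tick 0 v(0, 1): B3/F4 TT untreated

(4, 2, R4, (0, 1))
(5, 0, R4, (0, 1))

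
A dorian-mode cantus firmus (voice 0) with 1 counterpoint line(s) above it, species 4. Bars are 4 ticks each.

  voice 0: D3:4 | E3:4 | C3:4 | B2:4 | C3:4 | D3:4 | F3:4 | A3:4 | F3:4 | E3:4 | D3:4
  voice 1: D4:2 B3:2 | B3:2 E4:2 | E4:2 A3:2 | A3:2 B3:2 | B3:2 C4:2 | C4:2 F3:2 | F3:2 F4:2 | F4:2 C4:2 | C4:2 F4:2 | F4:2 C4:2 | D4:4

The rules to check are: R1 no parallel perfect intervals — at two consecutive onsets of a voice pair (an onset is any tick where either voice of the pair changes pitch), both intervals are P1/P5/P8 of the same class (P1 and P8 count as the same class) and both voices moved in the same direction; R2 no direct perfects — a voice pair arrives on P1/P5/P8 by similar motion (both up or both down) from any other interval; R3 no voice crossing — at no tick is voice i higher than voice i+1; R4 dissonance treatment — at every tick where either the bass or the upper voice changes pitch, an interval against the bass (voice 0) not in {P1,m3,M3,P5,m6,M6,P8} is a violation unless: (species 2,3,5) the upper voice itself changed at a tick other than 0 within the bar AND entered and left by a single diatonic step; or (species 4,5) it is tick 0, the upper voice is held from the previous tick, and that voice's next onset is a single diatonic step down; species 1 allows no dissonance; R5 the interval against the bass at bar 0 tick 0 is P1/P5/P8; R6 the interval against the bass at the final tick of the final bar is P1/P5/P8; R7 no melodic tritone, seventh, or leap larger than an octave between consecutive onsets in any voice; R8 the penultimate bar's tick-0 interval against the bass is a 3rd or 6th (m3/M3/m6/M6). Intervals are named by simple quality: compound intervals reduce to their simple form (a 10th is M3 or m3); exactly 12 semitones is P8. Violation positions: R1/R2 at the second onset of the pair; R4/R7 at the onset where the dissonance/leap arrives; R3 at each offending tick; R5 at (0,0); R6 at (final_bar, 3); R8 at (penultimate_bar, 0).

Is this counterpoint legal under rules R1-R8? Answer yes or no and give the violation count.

bar 0: v0=D3 v1=D4 (P8)
bar 1: v0=E3 v1=B3 (P5)
bar 2: v0=C3 v1=E4 (M3)
bar 3: v0=B2 v1=A3 (m7)
bar 4: v0=C3 v1=B3 (M7)
bar 5: v0=D3 v1=C4 (m7)
bar 6: v0=F3 v1=F3 (P1)
bar 7: v0=A3 v1=F4 (m6)
bar 8: v0=F3 v1=C4 (P5)
bar 9: v0=E3 v1=F4 (m2)
bar 10: v0=D3 v1=D4 (P8)
  R4 @ bar3.0: B2/A3 m7 untreated
  R4 @ bar4.0: C3/B3 M7 untreated
  R4 @ bar5.0: D3/C4 m7 untreated
  R4 @ bar9.0: E3/F4 m2 untreated
  R8 @ bar9.0: penult m2 not 3rd/6th

No (5 violations)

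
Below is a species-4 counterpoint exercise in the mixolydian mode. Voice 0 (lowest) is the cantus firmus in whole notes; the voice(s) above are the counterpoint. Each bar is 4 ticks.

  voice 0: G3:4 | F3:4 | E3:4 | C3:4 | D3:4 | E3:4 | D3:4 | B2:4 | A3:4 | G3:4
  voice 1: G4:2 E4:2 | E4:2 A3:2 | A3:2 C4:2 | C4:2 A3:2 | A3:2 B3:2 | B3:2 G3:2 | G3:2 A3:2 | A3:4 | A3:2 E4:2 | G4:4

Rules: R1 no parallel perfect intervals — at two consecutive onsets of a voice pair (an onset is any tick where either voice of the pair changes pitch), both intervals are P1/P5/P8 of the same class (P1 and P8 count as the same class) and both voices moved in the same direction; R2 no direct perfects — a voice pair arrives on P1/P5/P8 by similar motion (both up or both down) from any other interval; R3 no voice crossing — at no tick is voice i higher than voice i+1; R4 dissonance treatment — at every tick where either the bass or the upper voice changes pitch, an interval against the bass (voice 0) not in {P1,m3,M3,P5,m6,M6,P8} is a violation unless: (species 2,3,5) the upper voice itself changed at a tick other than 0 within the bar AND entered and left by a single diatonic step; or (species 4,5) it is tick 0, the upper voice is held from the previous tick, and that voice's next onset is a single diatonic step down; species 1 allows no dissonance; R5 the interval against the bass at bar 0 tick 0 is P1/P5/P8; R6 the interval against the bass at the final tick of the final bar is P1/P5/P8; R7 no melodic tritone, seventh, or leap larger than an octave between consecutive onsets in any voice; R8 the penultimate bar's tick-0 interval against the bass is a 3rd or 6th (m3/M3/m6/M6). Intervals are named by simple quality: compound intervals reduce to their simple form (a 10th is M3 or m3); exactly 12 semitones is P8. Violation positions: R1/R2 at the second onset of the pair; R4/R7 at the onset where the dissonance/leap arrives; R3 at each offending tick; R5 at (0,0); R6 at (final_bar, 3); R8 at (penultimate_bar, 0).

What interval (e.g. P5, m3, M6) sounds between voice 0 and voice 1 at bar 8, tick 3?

voice 0=A3 voice 1=E4 -> P5

P5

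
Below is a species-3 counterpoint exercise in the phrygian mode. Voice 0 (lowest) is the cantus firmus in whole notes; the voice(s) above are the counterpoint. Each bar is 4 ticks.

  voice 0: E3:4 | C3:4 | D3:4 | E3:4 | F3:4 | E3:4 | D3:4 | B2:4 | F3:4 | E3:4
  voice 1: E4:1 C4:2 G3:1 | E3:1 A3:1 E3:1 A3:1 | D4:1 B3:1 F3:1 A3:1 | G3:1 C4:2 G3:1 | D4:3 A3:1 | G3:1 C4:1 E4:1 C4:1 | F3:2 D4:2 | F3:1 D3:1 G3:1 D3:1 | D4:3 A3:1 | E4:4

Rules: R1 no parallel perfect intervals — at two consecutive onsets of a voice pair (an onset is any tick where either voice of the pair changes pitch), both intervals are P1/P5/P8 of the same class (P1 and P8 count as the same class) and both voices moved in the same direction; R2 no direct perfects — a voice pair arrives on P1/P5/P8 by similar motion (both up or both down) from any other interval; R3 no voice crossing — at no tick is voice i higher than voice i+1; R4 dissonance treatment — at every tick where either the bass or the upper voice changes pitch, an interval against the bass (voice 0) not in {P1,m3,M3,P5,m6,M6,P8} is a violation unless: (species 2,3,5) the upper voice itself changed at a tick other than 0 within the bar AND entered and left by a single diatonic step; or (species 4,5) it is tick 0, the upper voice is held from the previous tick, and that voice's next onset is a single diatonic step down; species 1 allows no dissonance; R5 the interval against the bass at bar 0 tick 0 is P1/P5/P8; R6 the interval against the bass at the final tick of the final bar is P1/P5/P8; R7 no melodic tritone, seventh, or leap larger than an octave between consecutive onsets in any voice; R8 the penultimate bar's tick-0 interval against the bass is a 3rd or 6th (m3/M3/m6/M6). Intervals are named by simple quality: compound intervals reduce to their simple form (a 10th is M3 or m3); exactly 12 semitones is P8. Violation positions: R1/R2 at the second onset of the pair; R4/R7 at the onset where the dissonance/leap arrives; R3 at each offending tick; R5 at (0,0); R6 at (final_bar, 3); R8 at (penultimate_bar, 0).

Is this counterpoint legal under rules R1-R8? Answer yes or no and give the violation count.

bar 0: v0=E3 v1=E4 (P8)
bar 1: v0=C3 v1=E3 (M3)
bar 2: v0=D3 v1=D4 (P8)
bar 3: v0=E3 v1=G3 (m3)
bar 4: v0=F3 v1=D4 (M6)
bar 5: v0=E3 v1=G3 (m3)
bar 6: v0=D3 v1=F3 (m3)
bar 7: v0=B2 v1=F3 (TT)
bar 8: v0=F3 v1=D4 (M6)
bar 9: v0=E3 v1=E4 (P8)
  R2 @ bar2.0: C3/A3 M6 -> D3/D4 P8 similar
  R7 @ bar2.2: B3->F3 leap 6st
  R4 @ bar7.0: B2/F3 TT untreated
  R7 @ bar8.0: B2->F3 leap 6st

No (4 violations)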